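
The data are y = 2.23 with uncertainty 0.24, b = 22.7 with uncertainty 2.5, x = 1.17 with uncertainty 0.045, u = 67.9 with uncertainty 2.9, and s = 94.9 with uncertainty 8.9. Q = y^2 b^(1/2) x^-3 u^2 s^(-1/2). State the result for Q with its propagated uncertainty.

Q is a product of powers, so relative uncertainties combine in quadrature:
  (2·δy/y)² = (2×0.108)² = 0.0463;  (½·δb/b)² = (0.5×0.110)² = 0.00303;  (-3·δx/x)² = (-3×0.0385)² = 0.0133;  (2·δu/u)² = (2×0.0427)² = 0.00730;  (−½·δs/s)² = (-0.5×0.0938)² = 0.00220
δQ/Q = √(0.0722) = 0.269
Q = 7000, so δQ = 0.269 × 7000 = 1880.

7000 ± 1880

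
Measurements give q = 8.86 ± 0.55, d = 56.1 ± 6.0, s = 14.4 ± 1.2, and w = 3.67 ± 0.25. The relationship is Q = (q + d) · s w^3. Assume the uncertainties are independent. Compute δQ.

Let u = q + d = 65.0. δu = √(δq² + δd²) = √(0.303 + 36.0) = 6.03, so δu/u = 0.0928.
Q is then a monomial in u, s, w:
δQ/Q = √((δu/u)² + (1·δs/s)² + (3·δw/w)²) = √(0.00860 + 0.00694 + 0.0418) = 0.239
Q = 46200, so δQ = 0.239 × 46200 = 11100.

11100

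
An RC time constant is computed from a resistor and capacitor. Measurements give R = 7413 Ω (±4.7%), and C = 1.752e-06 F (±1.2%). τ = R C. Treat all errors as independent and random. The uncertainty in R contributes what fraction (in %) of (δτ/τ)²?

93.9%

(δτ/τ)² = (1·δR/R)² + (1·δC/C)²
  R term: (1×0.0470)² = 0.00221
  C term: (1×0.0120)² = 0.000144
Total = 0.00235. Share from R = 0.00221/0.00235 = 0.939.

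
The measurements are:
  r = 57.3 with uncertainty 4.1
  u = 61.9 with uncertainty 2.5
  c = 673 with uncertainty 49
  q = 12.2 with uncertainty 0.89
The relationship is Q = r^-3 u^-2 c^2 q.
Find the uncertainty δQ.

Q is a product of powers, so relative uncertainties combine in quadrature:
  (-3·δr/r)² = (-3×0.0716)² = 0.0461;  (-2·δu/u)² = (-2×0.0404)² = 0.00652;  (2·δc/c)² = (2×0.0728)² = 0.0212;  (1·δq/q)² = (1×0.0730)² = 0.00532
δQ/Q = √(0.0791) = 0.281
Q = 0.00767, so δQ = 0.281 × 0.00767 = 0.00216.

0.00216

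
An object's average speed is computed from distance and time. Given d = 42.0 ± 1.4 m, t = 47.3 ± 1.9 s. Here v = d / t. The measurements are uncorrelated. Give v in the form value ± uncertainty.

0.888 ± 0.0463 m/s

v is a product of powers, so relative uncertainties combine in quadrature:
  (1·δd/d)² = (1×0.0333)² = 0.00111;  (-1·δt/t)² = (-1×0.0402)² = 0.00161
δv/v = √(0.00272) = 0.0522
v = 0.888 m/s, so δv = 0.0522 × 0.888 = 0.0463 m/s.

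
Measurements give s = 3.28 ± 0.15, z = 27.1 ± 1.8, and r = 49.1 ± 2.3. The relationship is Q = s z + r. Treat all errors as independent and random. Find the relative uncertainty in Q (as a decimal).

0.0546

Let p = s·z = 88.9. δp/p = √((1·δs/s)² + (1·δz/z)²) = √(0.00209 + 0.00441) = 0.0806, so δp = 7.17.
Q = p + r: δQ = √(δp² + δr²) = √(51.4 + 5.29) = 7.53
Q = 138, so δQ/Q = 7.53/138 = 0.0546.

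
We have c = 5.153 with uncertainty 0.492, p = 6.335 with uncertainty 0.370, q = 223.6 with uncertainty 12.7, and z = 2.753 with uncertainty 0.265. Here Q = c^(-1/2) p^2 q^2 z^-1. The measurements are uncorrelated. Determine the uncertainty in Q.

Each factor contributes (exponent × relative error)² to (δQ/Q)²:
  (−½·δc/c)² = (-0.5×0.0955)² = 0.00228;  (2·δp/p)² = (2×0.0584)² = 0.0136;  (2·δq/q)² = (2×0.0568)² = 0.0129;  (-1·δz/z)² = (-1×0.0963)² = 0.00927
δQ/Q = √(0.0381) = 0.195
Q = 321100, so δQ = 0.195 × 321100 = 62700.

62700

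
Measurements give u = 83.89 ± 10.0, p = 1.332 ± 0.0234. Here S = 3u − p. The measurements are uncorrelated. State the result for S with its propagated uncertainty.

250.3 ± 30.0

Sums and differences: (δS)² = Σ (cᵢ δxᵢ)².
  (3·δu)² = 900;  (δp)² = 0.000548
δS = √(900) = 30.0
S = 250.3.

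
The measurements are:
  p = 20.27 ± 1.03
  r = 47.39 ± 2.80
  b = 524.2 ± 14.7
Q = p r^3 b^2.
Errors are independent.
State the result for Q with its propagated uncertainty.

(5.928 ± 1.14) × 10^11

Products/powers → add relative errors in quadrature, weighted by exponent:
  (1·δp/p)² = (1×0.0508)² = 0.00258;  (3·δr/r)² = (3×0.0591)² = 0.0314;  (2·δb/b)² = (2×0.0280)² = 0.00315
δQ/Q = √(0.0371) = 0.193
Q = 5.928e+11, so δQ = 0.193 × 5.928e+11 = 1.14e+11.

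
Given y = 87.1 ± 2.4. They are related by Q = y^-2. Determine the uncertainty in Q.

Q ∝ y^-2, so δQ/Q = |-2| · δy/y = 2 × 0.0276 = 0.0551.
Q = 0.000132, so δQ = 0.0551 × 0.000132 = 7.26e-06.

7.26e-06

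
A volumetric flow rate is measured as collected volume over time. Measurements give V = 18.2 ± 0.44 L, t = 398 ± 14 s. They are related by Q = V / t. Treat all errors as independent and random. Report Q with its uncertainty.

For a monomial Q ∝ V, t^-1, fractional errors add in quadrature:
  (1·δV/V)² = (1×0.0242)² = 0.000584;  (-1·δt/t)² = (-1×0.0352)² = 0.00124
δQ/Q = √(0.00182) = 0.0427
Q = 0.0457 L/s, so δQ = 0.0427 × 0.0457 = 0.00195 L/s.

0.0457 ± 0.00195 L/s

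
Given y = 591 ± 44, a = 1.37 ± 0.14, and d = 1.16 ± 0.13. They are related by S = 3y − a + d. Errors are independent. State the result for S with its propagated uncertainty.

1770 ± 132

Sums and differences: (δS)² = Σ (cᵢ δxᵢ)².
  (3·δy)² = 17400;  (δa)² = 0.0196;  (δd)² = 0.0169
δS = √(17400) = 132
S = 1770.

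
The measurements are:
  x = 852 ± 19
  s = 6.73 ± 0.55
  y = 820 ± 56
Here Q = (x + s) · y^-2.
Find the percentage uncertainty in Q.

Let u = x + s = 859. δu = √(δx² + δs²) = √(361 + 0.303) = 19.0, so δu/u = 0.0221.
Q is then a monomial in u, y:
δQ/Q = √((δu/u)² + (-2·δy/y)²) = √(0.000490 + 0.0187) = 0.138

13.8%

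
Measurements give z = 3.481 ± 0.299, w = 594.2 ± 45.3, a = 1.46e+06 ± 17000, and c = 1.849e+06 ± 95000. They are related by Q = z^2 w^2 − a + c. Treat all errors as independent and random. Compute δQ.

Let p = z^2·w^2 = 4.278e+06. δp/p = √((2·δz/z)² + (2·δw/w)²) = √(0.0295 + 0.0232) = 0.230, so δp = 9.83e+05.
Q = p − a + c: δQ = √(δp² + δa² + δc²) = √(9.66e+11 + 2.89e+08 + 9.02e+09) = 9.87e+05

9.87e+05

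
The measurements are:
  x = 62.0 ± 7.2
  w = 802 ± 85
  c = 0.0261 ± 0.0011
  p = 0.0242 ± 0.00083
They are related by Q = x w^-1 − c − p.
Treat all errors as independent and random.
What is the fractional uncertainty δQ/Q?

Let h = x·w^-1 = 0.0773. δh/h = √((1·δx/x)² + (-1·δw/w)²) = √(0.0135 + 0.0112) = 0.157, so δh = 0.0122.
Q = h − c − p: δQ = √(δh² + δc² + δp²) = √(0.000148 + 1.21e-06 + 6.89e-07) = 0.0122
Q = 0.0270, so δQ/Q = 0.0122/0.0270 = 0.453.

0.453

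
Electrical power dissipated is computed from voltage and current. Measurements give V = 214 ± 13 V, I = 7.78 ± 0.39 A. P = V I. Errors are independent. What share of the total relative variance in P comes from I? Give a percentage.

(δP/P)² = (1·δV/V)² + (1·δI/I)²
  V term: (1×0.0607)² = 0.00369
  I term: (1×0.0501)² = 0.00251
Total = 0.00620. Share from I = 0.00251/0.00620 = 0.405.

40.5%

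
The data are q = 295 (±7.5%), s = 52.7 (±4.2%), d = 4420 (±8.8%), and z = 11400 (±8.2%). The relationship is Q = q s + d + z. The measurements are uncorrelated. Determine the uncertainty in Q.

1680

Let p = q·s = 15500. δp/p = √((1·δq/q)² + (1·δs/s)²) = √(0.00562 + 0.00176) = 0.0860, so δp = 1340.
Q = p + d + z: δQ = √(δp² + δd² + δz²) = √(1.79e+06 + 1.51e+05 + 8.74e+05) = 1680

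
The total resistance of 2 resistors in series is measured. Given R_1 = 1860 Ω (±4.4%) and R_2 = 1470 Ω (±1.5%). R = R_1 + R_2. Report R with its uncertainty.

Sums and differences: (δR)² = Σ (cᵢ δxᵢ)².
  (δR_1)² = 6700;  (δR_2)² = 486
δR = √(7180) = 84.8 Ω
R = 3330 Ω.

3330 ± 84.8 Ω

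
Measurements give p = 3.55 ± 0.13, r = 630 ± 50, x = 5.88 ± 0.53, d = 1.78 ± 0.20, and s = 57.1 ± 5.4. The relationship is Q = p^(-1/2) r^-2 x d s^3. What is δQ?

Q is a product of powers, so relative uncertainties combine in quadrature:
  (−½·δp/p)² = (-0.5×0.0366)² = 0.000335;  (-2·δr/r)² = (-2×0.0794)² = 0.0252;  (1·δx/x)² = (1×0.0901)² = 0.00812;  (1·δd/d)² = (1×0.112)² = 0.0126;  (3·δs/s)² = (3×0.0946)² = 0.0805
δQ/Q = √(0.127) = 0.356
Q = 2.61, so δQ = 0.356 × 2.61 = 0.928.

0.928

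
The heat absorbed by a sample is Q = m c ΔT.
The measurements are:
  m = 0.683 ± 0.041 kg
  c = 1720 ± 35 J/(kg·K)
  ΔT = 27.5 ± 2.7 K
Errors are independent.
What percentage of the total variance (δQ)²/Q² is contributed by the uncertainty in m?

(δQ/Q)² = (1·δm/m)² + (1·δc/c)² + (1·δΔT/ΔT)²
  m term: (1×0.0600)² = 0.00360
  c term: (1×0.0203)² = 0.000414
  ΔT term: (1×0.0982)² = 0.00964
Total = 0.0137. Share from m = 0.00360/0.0137 = 0.264.

26.4%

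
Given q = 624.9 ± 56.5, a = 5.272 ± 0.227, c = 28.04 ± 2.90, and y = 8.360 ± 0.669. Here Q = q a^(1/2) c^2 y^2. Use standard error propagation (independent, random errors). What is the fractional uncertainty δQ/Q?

Since Q is a product/quotient, work with relative uncertainties:
  (1·δq/q)² = (1×0.0904)² = 0.00817;  (½·δa/a)² = (0.5×0.0431)² = 0.000463;  (2·δc/c)² = (2×0.103)² = 0.0428;  (2·δy/y)² = (2×0.0800)² = 0.0256
δQ/Q = √(0.0770) = 0.278

0.278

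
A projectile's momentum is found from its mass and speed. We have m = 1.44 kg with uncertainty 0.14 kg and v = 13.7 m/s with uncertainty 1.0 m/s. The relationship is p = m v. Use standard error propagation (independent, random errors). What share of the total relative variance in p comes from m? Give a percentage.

(δp/p)² = (1·δm/m)² + (1·δv/v)²
  m term: (1×0.0972)² = 0.00945
  v term: (1×0.0730)² = 0.00533
Total = 0.0148. Share from m = 0.00945/0.0148 = 0.640.

64.0%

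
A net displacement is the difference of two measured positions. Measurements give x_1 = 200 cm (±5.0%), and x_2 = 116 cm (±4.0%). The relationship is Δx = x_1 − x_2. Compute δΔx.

Absolute uncertainties add in quadrature for a linear combination:
  (δx_1)² = 100;  (δx_2)² = 21.5
δΔx = √(122) = 11.0 cm

11.0 cm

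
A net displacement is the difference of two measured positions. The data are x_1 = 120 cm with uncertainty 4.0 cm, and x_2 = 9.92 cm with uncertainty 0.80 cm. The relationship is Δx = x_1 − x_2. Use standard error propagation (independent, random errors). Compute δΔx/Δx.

Each term contributes (cᵢ δxᵢ)² to (δΔx)²:
  (δx_1)² = 16.0;  (δx_2)² = 0.640
δΔx = √(16.6) = 4.08 cm
Δx = 110 cm, so δΔx/Δx = 4.08/110 = 0.0371.

0.0371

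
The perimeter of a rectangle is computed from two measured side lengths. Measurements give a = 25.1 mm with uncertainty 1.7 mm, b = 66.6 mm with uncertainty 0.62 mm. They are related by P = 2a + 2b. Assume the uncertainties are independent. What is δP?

Absolute uncertainties add in quadrature for a linear combination:
  (2·δa)² = 11.6;  (2·δb)² = 1.54
δP = √(13.1) = 3.62 mm

3.62 mm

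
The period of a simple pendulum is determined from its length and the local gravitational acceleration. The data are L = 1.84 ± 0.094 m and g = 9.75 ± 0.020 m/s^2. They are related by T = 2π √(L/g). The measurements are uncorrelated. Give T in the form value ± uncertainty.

2.73 ± 0.0698 s

Products/powers → add relative errors in quadrature, weighted by exponent:
  (½·δL/L)² = (0.5×0.0511)² = 0.000652;  (−½·δg/g)² = (-0.5×0.00205)² = 1.05e-06
δT/T = √(0.000654) = 0.0256
T = 2.73 s, so δT = 0.0256 × 2.73 = 0.0698 s.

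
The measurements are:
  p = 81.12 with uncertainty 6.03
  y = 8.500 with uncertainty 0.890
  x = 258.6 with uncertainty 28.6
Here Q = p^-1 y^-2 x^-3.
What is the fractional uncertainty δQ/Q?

0.399

Products/powers → add relative errors in quadrature, weighted by exponent:
  (-1·δp/p)² = (-1×0.0743)² = 0.00553;  (-2·δy/y)² = (-2×0.105)² = 0.0439;  (-3·δx/x)² = (-3×0.111)² = 0.110
δQ/Q = √(0.159) = 0.399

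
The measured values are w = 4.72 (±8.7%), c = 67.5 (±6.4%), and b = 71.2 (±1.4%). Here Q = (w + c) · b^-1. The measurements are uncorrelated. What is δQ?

Let u = w + c = 72.2. δu = √(δw² + δc²) = √(0.169 + 18.7) = 4.34, so δu/u = 0.0601.
Q is then a monomial in u, b:
δQ/Q = √((δu/u)² + (-1·δb/b)²) = √(0.00361 + 0.000196) = 0.0617
Q = 1.01, so δQ = 0.0617 × 1.01 = 0.0626.

0.0626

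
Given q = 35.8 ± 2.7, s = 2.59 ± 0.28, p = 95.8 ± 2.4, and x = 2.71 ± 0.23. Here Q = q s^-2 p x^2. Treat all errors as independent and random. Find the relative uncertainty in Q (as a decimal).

Q is a product of powers, so relative uncertainties combine in quadrature:
  (1·δq/q)² = (1×0.0754)² = 0.00569;  (-2·δs/s)² = (-2×0.108)² = 0.0467;  (1·δp/p)² = (1×0.0251)² = 0.000628;  (2·δx/x)² = (2×0.0849)² = 0.0288
δQ/Q = √(0.0819) = 0.286

0.286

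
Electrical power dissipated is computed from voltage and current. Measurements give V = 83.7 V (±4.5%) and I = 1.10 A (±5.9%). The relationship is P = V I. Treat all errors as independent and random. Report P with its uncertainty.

P is a product of powers, so relative uncertainties combine in quadrature:
  (1·δV/V)² = (1×0.0450)² = 0.00202;  (1·δI/I)² = (1×0.0590)² = 0.00348
δP/P = √(0.00551) = 0.0742
P = 92.1 W, so δP = 0.0742 × 92.1 = 6.83 W.

92.1 ± 6.83 W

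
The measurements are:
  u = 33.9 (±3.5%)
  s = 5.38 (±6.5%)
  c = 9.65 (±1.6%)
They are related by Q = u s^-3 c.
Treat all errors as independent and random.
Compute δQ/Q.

Each factor contributes (exponent × relative error)² to (δQ/Q)²:
  (1·δu/u)² = (1×0.0350)² = 0.00123;  (-3·δs/s)² = (-3×0.0650)² = 0.0380;  (1·δc/c)² = (1×0.0160)² = 0.000256
δQ/Q = √(0.0395) = 0.199

0.199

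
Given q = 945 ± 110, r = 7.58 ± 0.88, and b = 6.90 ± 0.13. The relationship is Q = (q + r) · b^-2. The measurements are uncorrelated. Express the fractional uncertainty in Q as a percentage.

12.1%

Let u = q + r = 953. δu = √(δq² + δr²) = √(12100 + 0.774) = 110, so δu/u = 0.115.
Q is then a monomial in u, b:
δQ/Q = √((δu/u)² + (-2·δb/b)²) = √(0.0133 + 0.00142) = 0.121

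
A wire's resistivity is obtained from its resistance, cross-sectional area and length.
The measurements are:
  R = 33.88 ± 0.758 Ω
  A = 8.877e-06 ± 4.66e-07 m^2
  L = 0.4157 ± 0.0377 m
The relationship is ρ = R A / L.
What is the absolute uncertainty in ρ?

7.75e-05 Ω·m

Products/powers → add relative errors in quadrature, weighted by exponent:
  (1·δR/R)² = (1×0.0224)² = 0.000501;  (1·δA/A)² = (1×0.0525)² = 0.00276;  (-1·δL/L)² = (-1×0.0907)² = 0.00822
δρ/ρ = √(0.0115) = 0.107
ρ = 0.0007235 Ω·m, so δρ = 0.107 × 0.0007235 = 7.75e-05 Ω·m.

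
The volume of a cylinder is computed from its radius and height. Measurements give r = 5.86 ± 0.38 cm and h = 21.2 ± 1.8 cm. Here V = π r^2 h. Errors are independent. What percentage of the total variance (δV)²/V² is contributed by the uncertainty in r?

70.0%

(δV/V)² = (2·δr/r)² + (1·δh/h)²
  r term: (2×0.0648)² = 0.0168
  h term: (1×0.0849)² = 0.00721
Total = 0.0240. Share from r = 0.0168/0.0240 = 0.700.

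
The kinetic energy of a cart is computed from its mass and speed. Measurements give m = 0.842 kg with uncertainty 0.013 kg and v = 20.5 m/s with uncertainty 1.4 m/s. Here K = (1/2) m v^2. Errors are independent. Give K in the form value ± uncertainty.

177 ± 24.3 J

Since K is a product/quotient, work with relative uncertainties:
  (1·δm/m)² = (1×0.0154)² = 0.000238;  (2·δv/v)² = (2×0.0683)² = 0.0187
δK/K = √(0.0189) = 0.137
K = 177 J, so δK = 0.137 × 177 = 24.3 J.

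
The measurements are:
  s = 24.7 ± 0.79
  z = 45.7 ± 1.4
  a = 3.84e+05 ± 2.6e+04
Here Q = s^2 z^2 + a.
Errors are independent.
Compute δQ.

Let p = s^2·z^2 = 1.27e+06. δp/p = √((2·δs/s)² + (2·δz/z)²) = √(0.00409 + 0.00375) = 0.0886, so δp = 1.13e+05.
Q = p + a: δQ = √(δp² + δa²) = √(1.27e+10 + 6.76e+08) = 1.16e+05

1.16e+05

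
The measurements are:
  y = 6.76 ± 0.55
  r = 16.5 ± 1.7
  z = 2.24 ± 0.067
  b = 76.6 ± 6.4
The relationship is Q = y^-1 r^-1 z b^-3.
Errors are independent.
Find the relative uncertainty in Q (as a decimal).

Products/powers → add relative errors in quadrature, weighted by exponent:
  (-1·δy/y)² = (-1×0.0814)² = 0.00662;  (-1·δr/r)² = (-1×0.103)² = 0.0106;  (1·δz/z)² = (1×0.0299)² = 0.000895;  (-3·δb/b)² = (-3×0.0836)² = 0.0628
δQ/Q = √(0.0810) = 0.285

0.285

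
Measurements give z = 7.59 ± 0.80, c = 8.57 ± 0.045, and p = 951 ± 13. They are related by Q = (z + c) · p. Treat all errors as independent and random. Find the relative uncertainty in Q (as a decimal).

0.0514

Let u = z + c = 16.2. δu = √(δz² + δc²) = √(0.640 + 0.00202) = 0.801, so δu/u = 0.0496.
Q is then a monomial in u, p:
δQ/Q = √((δu/u)² + (1·δp/p)²) = √(0.00246 + 0.000187) = 0.0514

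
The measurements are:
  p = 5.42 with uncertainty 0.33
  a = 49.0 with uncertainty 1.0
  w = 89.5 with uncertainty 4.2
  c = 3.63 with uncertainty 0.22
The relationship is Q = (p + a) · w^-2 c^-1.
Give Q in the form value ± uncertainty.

0.00187 ± 0.000212

Let u = p + a = 54.4. δu = √(δp² + δa²) = √(0.109 + 1.00) = 1.05, so δu/u = 0.0194.
Q is then a monomial in u, w, c:
δQ/Q = √((δu/u)² + (-2·δw/w)² + (-1·δc/c)²) = √(0.000374 + 0.00881 + 0.00367) = 0.113
Q = 0.00187, so δQ = 0.113 × 0.00187 = 0.000212.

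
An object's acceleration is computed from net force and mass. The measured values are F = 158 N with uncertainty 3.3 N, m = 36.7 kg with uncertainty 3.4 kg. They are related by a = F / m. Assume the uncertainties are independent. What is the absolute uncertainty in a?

0.409 m/s^2

Since a is a product/quotient, work with relative uncertainties:
  (1·δF/F)² = (1×0.0209)² = 0.000436;  (-1·δm/m)² = (-1×0.0926)² = 0.00858
δa/a = √(0.00902) = 0.0950
a = 4.31 m/s^2, so δa = 0.0950 × 4.31 = 0.409 m/s^2.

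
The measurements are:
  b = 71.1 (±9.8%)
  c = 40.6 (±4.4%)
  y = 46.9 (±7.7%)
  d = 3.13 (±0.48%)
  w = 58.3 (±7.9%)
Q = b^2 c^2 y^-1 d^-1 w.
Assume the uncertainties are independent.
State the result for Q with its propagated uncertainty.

(3.31 ± 0.799) × 10^6

Since Q is a product/quotient, work with relative uncertainties:
  (2·δb/b)² = (2×0.0980)² = 0.0384;  (2·δc/c)² = (2×0.0440)² = 0.00774;  (-1·δy/y)² = (-1×0.0770)² = 0.00593;  (-1·δd/d)² = (-1×0.00480)² = 2.3e-05;  (1·δw/w)² = (1×0.0790)² = 0.00624
δQ/Q = √(0.0584) = 0.242
Q = 3.31e+06, so δQ = 0.242 × 3.31e+06 = 7.99e+05.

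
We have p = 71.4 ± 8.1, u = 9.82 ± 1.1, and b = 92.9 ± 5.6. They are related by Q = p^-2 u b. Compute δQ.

Relative error in a monomial: (δQ/Q)² = Σ (nᵢ · δxᵢ/xᵢ)².
  (-2·δp/p)² = (-2×0.113)² = 0.0515;  (1·δu/u)² = (1×0.112)² = 0.0125;  (1·δb/b)² = (1×0.0603)² = 0.00363
δQ/Q = √(0.0677) = 0.260
Q = 0.179, so δQ = 0.260 × 0.179 = 0.0465.

0.0465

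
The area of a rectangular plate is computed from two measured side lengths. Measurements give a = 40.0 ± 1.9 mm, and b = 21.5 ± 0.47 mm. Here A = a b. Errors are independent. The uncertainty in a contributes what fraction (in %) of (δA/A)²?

82.5%

(δA/A)² = (1·δa/a)² + (1·δb/b)²
  a term: (1×0.0475)² = 0.00226
  b term: (1×0.0219)² = 0.000478
Total = 0.00273. Share from a = 0.00226/0.00273 = 0.825.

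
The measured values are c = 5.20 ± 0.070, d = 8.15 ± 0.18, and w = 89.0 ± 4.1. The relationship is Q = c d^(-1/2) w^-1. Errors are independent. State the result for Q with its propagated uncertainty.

Since Q is a product/quotient, work with relative uncertainties:
  (1·δc/c)² = (1×0.0135)² = 0.000181;  (−½·δd/d)² = (-0.5×0.0221)² = 0.000122;  (-1·δw/w)² = (-1×0.0461)² = 0.00212
δQ/Q = √(0.00243) = 0.0492
Q = 0.0205, so δQ = 0.0492 × 0.0205 = 0.00101.

0.0205 ± 0.00101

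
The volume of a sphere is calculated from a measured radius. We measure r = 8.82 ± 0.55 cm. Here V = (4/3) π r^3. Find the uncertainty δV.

538 cm^3

V ∝ r^3, so δV/V = |3| · δr/r = 3 × 0.0624 = 0.187.
V = 2870 cm^3, so δV = 0.187 × 2870 = 538 cm^3.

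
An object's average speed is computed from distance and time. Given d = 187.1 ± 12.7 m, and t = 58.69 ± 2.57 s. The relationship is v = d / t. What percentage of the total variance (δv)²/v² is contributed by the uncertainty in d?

(δv/v)² = (1·δd/d)² + (-1·δt/t)²
  d term: (1×0.0679)² = 0.00461
  t term: (-1×0.0438)² = 0.00192
Total = 0.00652. Share from d = 0.00461/0.00652 = 0.706.

70.6%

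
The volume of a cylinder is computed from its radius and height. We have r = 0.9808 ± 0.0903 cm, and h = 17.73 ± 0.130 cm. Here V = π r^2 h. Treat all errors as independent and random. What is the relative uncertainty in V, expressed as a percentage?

V is a product of powers, so relative uncertainties combine in quadrature:
  (2·δr/r)² = (2×0.0921)² = 0.0339;  (1·δh/h)² = (1×0.00733)² = 5.38e-05
δV/V = √(0.0340) = 0.184

18.4%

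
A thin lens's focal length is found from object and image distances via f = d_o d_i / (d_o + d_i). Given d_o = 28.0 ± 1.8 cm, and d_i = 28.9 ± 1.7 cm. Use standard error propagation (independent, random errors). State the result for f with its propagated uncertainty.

14.2 ± 0.621 cm

∂f/∂d_o = (d_i/(d_o+d_i))² = 0.258;  ∂f/∂d_i = (d_o/(d_o+d_i))² = 0.242
δf = √((∂f/∂d_o · δd_o)² + (∂f/∂d_i · δd_i)²) = √(0.216 + 0.169) = 0.621 cm
f = 14.2 cm.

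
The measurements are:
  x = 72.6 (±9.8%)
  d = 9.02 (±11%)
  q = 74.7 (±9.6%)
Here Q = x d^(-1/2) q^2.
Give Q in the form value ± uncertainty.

(1.35 ± 0.300) × 10^5

Q is a product of powers, so relative uncertainties combine in quadrature:
  (1·δx/x)² = (1×0.0980)² = 0.00960;  (−½·δd/d)² = (-0.5×0.110)² = 0.00302;  (2·δq/q)² = (2×0.0960)² = 0.0369
δQ/Q = √(0.0495) = 0.222
Q = 1.35e+05, so δQ = 0.222 × 1.35e+05 = 30000.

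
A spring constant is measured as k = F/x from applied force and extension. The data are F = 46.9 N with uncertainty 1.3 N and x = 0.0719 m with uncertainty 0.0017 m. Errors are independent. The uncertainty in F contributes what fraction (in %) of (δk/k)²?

(δk/k)² = (1·δF/F)² + (-1·δx/x)²
  F term: (1×0.0277)² = 0.000768
  x term: (-1×0.0236)² = 0.000559
Total = 0.00133. Share from F = 0.000768/0.00133 = 0.579.

57.9%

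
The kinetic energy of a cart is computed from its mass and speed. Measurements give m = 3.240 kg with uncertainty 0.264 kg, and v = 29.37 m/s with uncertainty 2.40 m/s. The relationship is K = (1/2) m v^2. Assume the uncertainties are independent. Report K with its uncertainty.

For a monomial K ∝ m, v^2, fractional errors add in quadrature:
  (1·δm/m)² = (1×0.0815)² = 0.00664;  (2·δv/v)² = (2×0.0817)² = 0.0267
δK/K = √(0.0333) = 0.183
K = 1397 J, so δK = 0.183 × 1397 = 255 J.

1397 ± 255 J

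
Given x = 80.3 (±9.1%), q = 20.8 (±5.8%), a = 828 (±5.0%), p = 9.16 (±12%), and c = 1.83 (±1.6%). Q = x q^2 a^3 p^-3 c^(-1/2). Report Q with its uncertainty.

(1.90 ± 0.791) × 10^10

For a monomial Q ∝ x, q^2, a^3, p^-3, c^(-1/2), fractional errors add in quadrature:
  (1·δx/x)² = (1×0.0910)² = 0.00828;  (2·δq/q)² = (2×0.0580)² = 0.0135;  (3·δa/a)² = (3×0.0500)² = 0.0225;  (-3·δp/p)² = (-3×0.120)² = 0.130;  (−½·δc/c)² = (-0.5×0.0160)² = 6.4e-05
δQ/Q = √(0.174) = 0.417
Q = 1.9e+10, so δQ = 0.417 × 1.9e+10 = 7.91e+09.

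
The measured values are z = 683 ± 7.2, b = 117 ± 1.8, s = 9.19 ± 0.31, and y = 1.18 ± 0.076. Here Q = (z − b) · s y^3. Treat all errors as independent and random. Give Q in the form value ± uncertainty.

Let u = z − b = 566. δu = √(δz² + δb²) = √(51.8 + 3.24) = 7.42, so δu/u = 0.0131.
Q is then a monomial in u, s, y:
δQ/Q = √((δu/u)² + (1·δs/s)² + (3·δy/y)²) = √(0.000172 + 0.00114 + 0.0373) = 0.197
Q = 8550, so δQ = 0.197 × 8550 = 1680.

8550 ± 1680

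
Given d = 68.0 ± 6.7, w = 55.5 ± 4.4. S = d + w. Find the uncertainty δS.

Sums and differences: (δS)² = Σ (cᵢ δxᵢ)².
  (δd)² = 44.9;  (δw)² = 19.4
δS = √(64.2) = 8.02

8.02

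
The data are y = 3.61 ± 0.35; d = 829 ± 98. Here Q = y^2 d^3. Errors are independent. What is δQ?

3e+09

For a monomial Q ∝ y^2, d^3, fractional errors add in quadrature:
  (2·δy/y)² = (2×0.0970)² = 0.0376;  (3·δd/d)² = (3×0.118)² = 0.126
δQ/Q = √(0.163) = 0.404
Q = 7.42e+09, so δQ = 0.404 × 7.42e+09 = 3e+09.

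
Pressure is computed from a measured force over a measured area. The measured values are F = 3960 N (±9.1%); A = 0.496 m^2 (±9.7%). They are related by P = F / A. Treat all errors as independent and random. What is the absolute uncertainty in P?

For a monomial P ∝ F, A^-1, fractional errors add in quadrature:
  (1·δF/F)² = (1×0.0910)² = 0.00828;  (-1·δA/A)² = (-1×0.0970)² = 0.00941
δP/P = √(0.0177) = 0.133
P = 7980 Pa, so δP = 0.133 × 7980 = 1060 Pa.

1060 Pa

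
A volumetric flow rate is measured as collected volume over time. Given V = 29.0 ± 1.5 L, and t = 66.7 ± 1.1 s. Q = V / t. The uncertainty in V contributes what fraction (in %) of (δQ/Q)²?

90.8%

(δQ/Q)² = (1·δV/V)² + (-1·δt/t)²
  V term: (1×0.0517)² = 0.00268
  t term: (-1×0.0165)² = 0.000272
Total = 0.00295. Share from V = 0.00268/0.00295 = 0.908.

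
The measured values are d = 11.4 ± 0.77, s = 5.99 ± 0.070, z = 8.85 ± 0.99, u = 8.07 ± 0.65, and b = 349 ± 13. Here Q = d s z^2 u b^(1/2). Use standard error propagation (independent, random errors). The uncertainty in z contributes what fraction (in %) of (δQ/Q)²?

(δQ/Q)² = (1·δd/d)² + (1·δs/s)² + (2·δz/z)² + (1·δu/u)² + (½·δb/b)²
  d term: (1×0.0675)² = 0.00456
  s term: (1×0.0117)² = 0.000137
  z term: (2×0.112)² = 0.0501
  u term: (1×0.0805)² = 0.00649
  b term: (0.5×0.0372)² = 0.000347
Total = 0.0616. Share from z = 0.0501/0.0616 = 0.813.

81.3%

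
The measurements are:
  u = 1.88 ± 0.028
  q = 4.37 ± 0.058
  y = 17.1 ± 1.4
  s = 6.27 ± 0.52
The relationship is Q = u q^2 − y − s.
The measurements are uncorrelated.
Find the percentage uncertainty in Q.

Let p = u·q^2 = 35.9. δp/p = √((1·δu/u)² + (2·δq/q)²) = √(0.000222 + 0.000705) = 0.0304, so δp = 1.09.
Q = p − y − s: δQ = √(δp² + δy² + δs²) = √(1.19 + 1.96 + 0.270) = 1.85
Q = 12.5, so δQ/Q = 1.85/12.5 = 0.148.

14.8%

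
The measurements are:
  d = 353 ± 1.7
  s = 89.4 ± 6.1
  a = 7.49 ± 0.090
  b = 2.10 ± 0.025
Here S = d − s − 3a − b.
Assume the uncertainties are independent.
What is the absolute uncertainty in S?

For a sum/difference, combine absolute errors in quadrature:
  (δd)² = 2.89;  (δs)² = 37.2;  (3·δa)² = 0.0729;  (δb)² = 0.000625
δS = √(40.2) = 6.34

6.34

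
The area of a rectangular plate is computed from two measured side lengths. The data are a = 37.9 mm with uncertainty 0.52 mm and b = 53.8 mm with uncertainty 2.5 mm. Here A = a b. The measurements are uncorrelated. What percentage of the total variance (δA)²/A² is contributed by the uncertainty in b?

(δA/A)² = (1·δa/a)² + (1·δb/b)²
  a term: (1×0.0137)² = 0.000188
  b term: (1×0.0465)² = 0.00216
Total = 0.00235. Share from b = 0.00216/0.00235 = 0.920.

92.0%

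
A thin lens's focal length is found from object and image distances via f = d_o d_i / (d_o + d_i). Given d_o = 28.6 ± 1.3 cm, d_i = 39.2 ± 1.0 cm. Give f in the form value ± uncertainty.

16.5 ± 0.470 cm

∂f/∂d_o = (d_i/(d_o+d_i))² = 0.334;  ∂f/∂d_i = (d_o/(d_o+d_i))² = 0.178
δf = √((∂f/∂d_o · δd_o)² + (∂f/∂d_i · δd_i)²) = √(0.189 + 0.0317) = 0.470 cm
f = 16.5 cm.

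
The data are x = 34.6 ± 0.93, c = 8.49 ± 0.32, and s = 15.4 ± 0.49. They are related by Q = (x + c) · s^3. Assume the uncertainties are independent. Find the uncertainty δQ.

15400

Let u = x + c = 43.1. δu = √(δx² + δc²) = √(0.865 + 0.102) = 0.984, so δu/u = 0.0228.
Q is then a monomial in u, s:
δQ/Q = √((δu/u)² + (3·δs/s)²) = √(0.000521 + 0.00911) = 0.0981
Q = 1.57e+05, so δQ = 0.0981 × 1.57e+05 = 15400.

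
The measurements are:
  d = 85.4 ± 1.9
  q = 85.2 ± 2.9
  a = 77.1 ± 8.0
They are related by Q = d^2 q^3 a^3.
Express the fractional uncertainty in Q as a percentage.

Relative error in a monomial: (δQ/Q)² = Σ (nᵢ · δxᵢ/xᵢ)².
  (2·δd/d)² = (2×0.0222)² = 0.00198;  (3·δq/q)² = (3×0.0340)² = 0.0104;  (3·δa/a)² = (3×0.104)² = 0.0969
δQ/Q = √(0.109) = 0.331

33.1%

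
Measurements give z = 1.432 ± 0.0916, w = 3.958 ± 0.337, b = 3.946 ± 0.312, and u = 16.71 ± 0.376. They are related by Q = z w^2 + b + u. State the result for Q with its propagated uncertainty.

43.09 ± 4.11

Let p = z·w^2 = 22.43. δp/p = √((1·δz/z)² + (2·δw/w)²) = √(0.00409 + 0.0290) = 0.182, so δp = 4.08.
Q = p + b + u: δQ = √(δp² + δb² + δu²) = √(16.7 + 0.0973 + 0.141) = 4.11
Q = 43.09.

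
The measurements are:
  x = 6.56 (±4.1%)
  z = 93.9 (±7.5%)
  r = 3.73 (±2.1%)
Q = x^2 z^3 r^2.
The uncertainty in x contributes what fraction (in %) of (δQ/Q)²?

11.4%

(δQ/Q)² = (2·δx/x)² + (3·δz/z)² + (2·δr/r)²
  x term: (2×0.0410)² = 0.00672
  z term: (3×0.0750)² = 0.0506
  r term: (2×0.0210)² = 0.00176
Total = 0.0591. Share from x = 0.00672/0.0591 = 0.114.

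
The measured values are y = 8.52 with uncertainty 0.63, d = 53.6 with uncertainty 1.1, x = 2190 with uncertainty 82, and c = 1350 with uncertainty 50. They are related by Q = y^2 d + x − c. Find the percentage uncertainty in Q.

Let p = y^2·d = 3890. δp/p = √((2·δy/y)² + (1·δd/d)²) = √(0.0219 + 0.000421) = 0.149, so δp = 581.
Q = p + x − c: δQ = √(δp² + δx² + δc²) = √(3.37e+05 + 6720 + 2500) = 589
Q = 4730, so δQ/Q = 589/4730 = 0.124.

12.4%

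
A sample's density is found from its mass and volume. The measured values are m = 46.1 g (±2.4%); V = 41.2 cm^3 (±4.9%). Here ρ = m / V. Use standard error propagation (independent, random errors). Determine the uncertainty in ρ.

For a monomial ρ ∝ m, V^-1, fractional errors add in quadrature:
  (1·δm/m)² = (1×0.0240)² = 0.000576;  (-1·δV/V)² = (-1×0.0490)² = 0.00240
δρ/ρ = √(0.00298) = 0.0546
ρ = 1.12 g/cm^3, so δρ = 0.0546 × 1.12 = 0.0611 g/cm^3.

0.0611 g/cm^3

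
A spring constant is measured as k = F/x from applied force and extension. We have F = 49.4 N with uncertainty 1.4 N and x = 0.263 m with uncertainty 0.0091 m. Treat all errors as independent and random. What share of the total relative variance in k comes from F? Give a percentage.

(δk/k)² = (1·δF/F)² + (-1·δx/x)²
  F term: (1×0.0283)² = 0.000803
  x term: (-1×0.0346)² = 0.00120
Total = 0.00200. Share from F = 0.000803/0.00200 = 0.402.

40.2%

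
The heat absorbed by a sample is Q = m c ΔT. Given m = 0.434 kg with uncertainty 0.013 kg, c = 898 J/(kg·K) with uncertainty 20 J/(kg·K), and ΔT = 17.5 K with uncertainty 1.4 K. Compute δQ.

602 J

Q is a product of powers, so relative uncertainties combine in quadrature:
  (1·δm/m)² = (1×0.0300)² = 0.000897;  (1·δc/c)² = (1×0.0223)² = 0.000496;  (1·δΔT/ΔT)² = (1×0.0800)² = 0.00640
δQ/Q = √(0.00779) = 0.0883
Q = 6820 J, so δQ = 0.0883 × 6820 = 602 J.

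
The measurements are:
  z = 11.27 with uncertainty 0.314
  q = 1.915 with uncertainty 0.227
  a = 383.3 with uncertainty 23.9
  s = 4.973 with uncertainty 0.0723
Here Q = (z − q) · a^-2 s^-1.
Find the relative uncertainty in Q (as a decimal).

0.132

Let u = z − q = 9.355. δu = √(δz² + δq²) = √(0.0986 + 0.0515) = 0.387, so δu/u = 0.0414.
Q is then a monomial in u, a, s:
δQ/Q = √((δu/u)² + (-2·δa/a)² + (-1·δs/s)²) = √(0.00172 + 0.0156 + 0.000211) = 0.132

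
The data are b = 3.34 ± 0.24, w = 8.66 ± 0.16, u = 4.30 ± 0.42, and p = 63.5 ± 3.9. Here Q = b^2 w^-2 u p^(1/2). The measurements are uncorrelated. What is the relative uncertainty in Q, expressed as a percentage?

18.0%

Relative error in a monomial: (δQ/Q)² = Σ (nᵢ · δxᵢ/xᵢ)².
  (2·δb/b)² = (2×0.0719)² = 0.0207;  (-2·δw/w)² = (-2×0.0185)² = 0.00137;  (1·δu/u)² = (1×0.0977)² = 0.00954;  (½·δp/p)² = (0.5×0.0614)² = 0.000943
δQ/Q = √(0.0325) = 0.180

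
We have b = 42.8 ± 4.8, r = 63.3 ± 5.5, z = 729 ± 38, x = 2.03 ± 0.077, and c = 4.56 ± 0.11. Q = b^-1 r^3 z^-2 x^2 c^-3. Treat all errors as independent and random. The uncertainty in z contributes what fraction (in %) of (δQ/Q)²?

(δQ/Q)² = (-1·δb/b)² + (3·δr/r)² + (-2·δz/z)² + (2·δx/x)² + (-3·δc/c)²
  b term: (-1×0.112)² = 0.0126
  r term: (3×0.0869)² = 0.0679
  z term: (-2×0.0521)² = 0.0109
  x term: (2×0.0379)² = 0.00576
  c term: (-3×0.0241)² = 0.00524
Total = 0.102. Share from z = 0.0109/0.102 = 0.106.

10.6%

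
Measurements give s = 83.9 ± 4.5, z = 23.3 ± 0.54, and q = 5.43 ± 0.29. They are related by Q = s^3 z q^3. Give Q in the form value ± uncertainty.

Each factor contributes (exponent × relative error)² to (δQ/Q)²:
  (3·δs/s)² = (3×0.0536)² = 0.0259;  (1·δz/z)² = (1×0.0232)² = 0.000537;  (3·δq/q)² = (3×0.0534)² = 0.0257
δQ/Q = √(0.0521) = 0.228
Q = 2.2e+09, so δQ = 0.228 × 2.2e+09 = 5.03e+08.

(2.20 ± 0.503) × 10^9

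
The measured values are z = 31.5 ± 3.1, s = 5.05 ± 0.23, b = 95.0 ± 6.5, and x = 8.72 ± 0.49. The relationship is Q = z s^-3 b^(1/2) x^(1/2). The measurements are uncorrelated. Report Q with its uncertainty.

7.04 ± 1.23

Since Q is a product/quotient, work with relative uncertainties:
  (1·δz/z)² = (1×0.0984)² = 0.00969;  (-3·δs/s)² = (-3×0.0455)² = 0.0187;  (½·δb/b)² = (0.5×0.0684)² = 0.00117;  (½·δx/x)² = (0.5×0.0562)² = 0.000789
δQ/Q = √(0.0303) = 0.174
Q = 7.04, so δQ = 0.174 × 7.04 = 1.23.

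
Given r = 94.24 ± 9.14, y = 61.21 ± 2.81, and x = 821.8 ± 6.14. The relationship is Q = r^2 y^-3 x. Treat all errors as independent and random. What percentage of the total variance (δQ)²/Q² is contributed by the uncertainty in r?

66.4%

(δQ/Q)² = (2·δr/r)² + (-3·δy/y)² + (1·δx/x)²
  r term: (2×0.0970)² = 0.0376
  y term: (-3×0.0459)² = 0.0190
  x term: (1×0.00747)² = 5.58e-05
Total = 0.0566. Share from r = 0.0376/0.0566 = 0.664.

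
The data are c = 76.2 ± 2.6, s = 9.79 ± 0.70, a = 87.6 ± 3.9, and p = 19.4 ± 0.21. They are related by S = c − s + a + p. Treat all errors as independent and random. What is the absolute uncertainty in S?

4.74

For a sum/difference, combine absolute errors in quadrature:
  (δc)² = 6.76;  (δs)² = 0.490;  (δa)² = 15.2;  (δp)² = 0.0441
δS = √(22.5) = 4.74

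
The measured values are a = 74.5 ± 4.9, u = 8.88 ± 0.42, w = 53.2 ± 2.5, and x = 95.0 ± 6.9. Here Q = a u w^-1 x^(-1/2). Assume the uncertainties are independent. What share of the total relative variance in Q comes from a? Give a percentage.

42.9%

(δQ/Q)² = (1·δa/a)² + (1·δu/u)² + (-1·δw/w)² + (−½·δx/x)²
  a term: (1×0.0658)² = 0.00433
  u term: (1×0.0473)² = 0.00224
  w term: (-1×0.0470)² = 0.00221
  x term: (-0.5×0.0726)² = 0.00132
Total = 0.0101. Share from a = 0.00433/0.0101 = 0.429.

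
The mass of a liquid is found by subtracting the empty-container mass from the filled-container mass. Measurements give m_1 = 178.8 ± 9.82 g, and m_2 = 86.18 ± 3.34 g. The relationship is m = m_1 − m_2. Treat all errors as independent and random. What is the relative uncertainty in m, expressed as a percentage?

11.2%

Sums and differences: (δm)² = Σ (cᵢ δxᵢ)².
  (δm_1)² = 96.4;  (δm_2)² = 11.2
δm = √(108) = 10.4 g
m = 92.62 g, so δm/m = 10.4/92.62 = 0.112.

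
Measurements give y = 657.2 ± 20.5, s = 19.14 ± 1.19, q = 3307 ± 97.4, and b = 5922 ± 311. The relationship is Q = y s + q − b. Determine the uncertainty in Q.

934

Let p = y·s = 12580. δp/p = √((1·δy/y)² + (1·δs/s)²) = √(0.000973 + 0.00387) = 0.0696, so δp = 875.
Q = p + q − b: δQ = √(δp² + δq² + δb²) = √(7.66e+05 + 9490 + 96700) = 934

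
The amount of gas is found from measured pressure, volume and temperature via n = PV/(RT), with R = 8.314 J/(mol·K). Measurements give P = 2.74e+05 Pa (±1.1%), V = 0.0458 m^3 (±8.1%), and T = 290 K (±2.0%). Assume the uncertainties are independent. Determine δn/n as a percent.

For a monomial n ∝ P, V, T^-1, fractional errors add in quadrature:
  (1·δP/P)² = (1×0.0110)² = 0.000121;  (1·δV/V)² = (1×0.0810)² = 0.00656;  (-1·δT/T)² = (-1×0.0200)² = 0.000400
δn/n = √(0.00708) = 0.0842

8.42%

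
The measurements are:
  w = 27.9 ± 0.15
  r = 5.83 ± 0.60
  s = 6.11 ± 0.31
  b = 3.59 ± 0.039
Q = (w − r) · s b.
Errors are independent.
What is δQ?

Let u = w − r = 22.1. δu = √(δw² + δr²) = √(0.0225 + 0.360) = 0.618, so δu/u = 0.0280.
Q is then a monomial in u, s, b:
δQ/Q = √((δu/u)² + (1·δs/s)² + (1·δb/b)²) = √(0.000785 + 0.00257 + 0.000118) = 0.0590
Q = 484, so δQ = 0.0590 × 484 = 28.5.

28.5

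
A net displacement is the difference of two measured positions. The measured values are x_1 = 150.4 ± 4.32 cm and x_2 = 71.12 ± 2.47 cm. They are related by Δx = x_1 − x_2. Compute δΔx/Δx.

0.0628

Δx is a linear combination, so absolute uncertainties add in quadrature:
  (δx_1)² = 18.7;  (δx_2)² = 6.10
δΔx = √(24.8) = 4.98 cm
Δx = 79.28 cm, so δΔx/Δx = 4.98/79.28 = 0.0628.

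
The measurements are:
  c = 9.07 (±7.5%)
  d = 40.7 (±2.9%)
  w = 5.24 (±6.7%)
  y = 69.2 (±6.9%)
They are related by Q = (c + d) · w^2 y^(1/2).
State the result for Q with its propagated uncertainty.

11400 ± 1600

Let u = c + d = 49.8. δu = √(δc² + δd²) = √(0.463 + 1.39) = 1.36, so δu/u = 0.0274.
Q is then a monomial in u, w, y:
δQ/Q = √((δu/u)² + (2·δw/w)² + (½·δy/y)²) = √(0.000749 + 0.0180 + 0.00119) = 0.141
Q = 11400, so δQ = 0.141 × 11400 = 1600.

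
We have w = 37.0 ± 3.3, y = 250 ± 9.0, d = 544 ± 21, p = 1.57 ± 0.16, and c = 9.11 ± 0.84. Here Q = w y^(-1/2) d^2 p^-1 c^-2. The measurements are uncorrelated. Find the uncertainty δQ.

1290

For a monomial Q ∝ w, y^(-1/2), d^2, p^-1, c^-2, fractional errors add in quadrature:
  (1·δw/w)² = (1×0.0892)² = 0.00795;  (−½·δy/y)² = (-0.5×0.0360)² = 0.000324;  (2·δd/d)² = (2×0.0386)² = 0.00596;  (-1·δp/p)² = (-1×0.102)² = 0.0104;  (-2·δc/c)² = (-2×0.0922)² = 0.0340
δQ/Q = √(0.0586) = 0.242
Q = 5310, so δQ = 0.242 × 5310 = 1290.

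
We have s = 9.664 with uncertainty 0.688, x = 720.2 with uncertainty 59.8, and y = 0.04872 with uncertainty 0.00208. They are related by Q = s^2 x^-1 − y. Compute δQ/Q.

Let p = s^2·x^-1 = 0.1297. δp/p = √((2·δs/s)² + (-1·δx/x)²) = √(0.0203 + 0.00689) = 0.165, so δp = 0.0214.
Q = p − y: δQ = √(δp² + δy²) = √(0.000457 + 4.33e-06) = 0.0215
Q = 0.08096, so δQ/Q = 0.0215/0.08096 = 0.265.

0.265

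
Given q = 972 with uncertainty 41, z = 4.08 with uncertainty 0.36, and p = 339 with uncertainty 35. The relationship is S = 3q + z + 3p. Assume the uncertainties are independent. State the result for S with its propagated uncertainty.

3940 ± 162

Sums and differences: (δS)² = Σ (cᵢ δxᵢ)².
  (3·δq)² = 15100;  (δz)² = 0.130;  (3·δp)² = 11000
δS = √(26200) = 162
S = 3940.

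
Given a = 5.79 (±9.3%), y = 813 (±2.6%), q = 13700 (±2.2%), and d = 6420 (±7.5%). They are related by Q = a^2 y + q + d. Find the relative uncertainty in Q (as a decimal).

Let p = a^2·y = 27300. δp/p = √((2·δa/a)² + (1·δy/y)²) = √(0.0346 + 0.000676) = 0.188, so δp = 5120.
Q = p + q + d: δQ = √(δp² + δq² + δd²) = √(2.62e+07 + 90800 + 2.32e+05) = 5150
Q = 47400, so δQ/Q = 5150/47400 = 0.109.

0.109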